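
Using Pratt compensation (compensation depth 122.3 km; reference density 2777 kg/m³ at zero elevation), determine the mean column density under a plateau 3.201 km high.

2710 kg/m³

Pratt balance: ρ_ref D = ρ (D + h).
ρ = ρ_ref D/(D + h) = 2777 × 122.3 km/(122.3 km + 3.201 km) = 2710 kg/m³.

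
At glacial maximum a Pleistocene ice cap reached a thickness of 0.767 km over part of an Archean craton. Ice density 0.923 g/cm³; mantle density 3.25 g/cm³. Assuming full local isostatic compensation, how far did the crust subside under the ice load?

0.218 km

Equating mass per unit area of the two columns: the ice load ρ_ice t is balanced by mantle displaced below, ρ_m s.
s = t ρ_ice / ρ_m = 0.767 km × 0.923/3.25 = 0.218 km.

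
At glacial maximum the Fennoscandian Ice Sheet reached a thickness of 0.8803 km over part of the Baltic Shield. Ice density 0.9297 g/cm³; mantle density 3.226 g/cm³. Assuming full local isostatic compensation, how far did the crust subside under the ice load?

By Archimedes' principle applied to the lithosphere: the ice load ρ_ice t is balanced by mantle displaced below, ρ_m s.
s = t ρ_ice / ρ_m = 0.8803 km × 0.9297/3.226 = 0.254 km.

0.254 km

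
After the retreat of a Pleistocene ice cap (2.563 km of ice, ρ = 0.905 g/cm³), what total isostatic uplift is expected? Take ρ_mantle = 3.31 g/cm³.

Removing the load lets mantle flow back in; uplift u satisfies ρ_ice t = ρ_m u.
u = t ρ_ice/ρ_m = 2.563 km × 0.905/3.31 = 0.701 km.

0.701 km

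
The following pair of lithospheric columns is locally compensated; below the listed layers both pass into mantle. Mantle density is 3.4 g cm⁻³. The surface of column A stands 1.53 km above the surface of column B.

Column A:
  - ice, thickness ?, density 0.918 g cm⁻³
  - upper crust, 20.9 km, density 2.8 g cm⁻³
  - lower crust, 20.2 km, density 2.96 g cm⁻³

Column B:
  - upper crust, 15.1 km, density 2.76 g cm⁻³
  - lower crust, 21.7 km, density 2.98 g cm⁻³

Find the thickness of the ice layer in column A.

1.03 km

Take the compensation level at the base of the deeper column (depth z_c below the surface of column A) and equate Σ ρ_i t_i down to z_c; mantle fills any gap and the z_c terms cancel.
Column A: x×0.918 + 20.9×2.8 + 20.2×2.96 + (z_c − 41.1 − x)×3.4
Column B: 1.53×0 + 15.1×2.76 + 21.7×2.98 + (z_c − 1.53 − 36.8)×3.4
The z_c×3.4 term appears on both sides and cancels. Collect the known terms of each column as K = Σ(ρt)_known − 3.4 × (depth of known layers): K_A = 118.312 − 3.4×41.1 = −21.428; K_B = 106.342 − 3.4×(1.53 + 36.8) = −23.98.
Balance: K_A − x×(3.4 − 0.918) = K_B, so x = (K_A − K_B)/(3.4 − 0.918) = 2.552/2.482 = 1.03 km.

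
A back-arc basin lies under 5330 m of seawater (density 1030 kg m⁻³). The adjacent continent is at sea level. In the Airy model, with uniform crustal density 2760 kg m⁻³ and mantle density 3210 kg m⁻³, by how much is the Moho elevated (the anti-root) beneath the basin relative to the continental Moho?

20500 m

Isostatic balance requires: replacing crust with seawater at the top is compensated by replacing crust with mantle at the base: d (ρ_c − ρ_w) = a (ρ_m − ρ_c).
a = d (ρ_c − ρ_w)/(ρ_m − ρ_c) = 5330 m × 1730/450 = 20500 m.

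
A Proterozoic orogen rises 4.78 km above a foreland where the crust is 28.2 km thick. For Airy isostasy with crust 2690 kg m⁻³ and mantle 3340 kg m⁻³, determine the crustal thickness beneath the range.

52.8 km

Root depth r = h ρ_c / (ρ_m − ρ_c) = 4.78 km × 2690 / 650 = 19.78 km.
Total thickness = T + h + r = 28.2 km + 4.78 km + 19.78 km = 52.8 km.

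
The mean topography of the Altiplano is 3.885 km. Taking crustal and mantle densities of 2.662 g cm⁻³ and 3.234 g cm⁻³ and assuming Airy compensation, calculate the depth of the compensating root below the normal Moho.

18.1 km

Isostatic balance requires: the weight of the topography is balanced by the buoyancy of the root, ρ_c h = (ρ_m − ρ_c) r.
r = h · ρ_c / (ρ_m − ρ_c) = 3.885 km × 2.662 / (3.234 − 2.662) = 18.1 km.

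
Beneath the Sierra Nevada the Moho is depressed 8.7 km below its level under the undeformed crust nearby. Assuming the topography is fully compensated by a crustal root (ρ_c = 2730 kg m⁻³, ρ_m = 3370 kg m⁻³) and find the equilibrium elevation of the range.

By Archimedes' principle applied to the lithosphere: ρ_c h = (ρ_m − ρ_c) r.
h = r (ρ_m − ρ_c) / ρ_c = 8.7 km × (3370 − 2730) / 2730 = 2.04 km.

2.04 km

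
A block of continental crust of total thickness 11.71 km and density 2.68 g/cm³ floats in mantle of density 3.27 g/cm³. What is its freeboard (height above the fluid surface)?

2.11 km

Floating equilibrium: submerged depth d = t ρ_obj/ρ_fluid = 11.71 km × 2.68/3.27 = 9.597 km.
Freeboard = t − d = 11.71 km − 9.597 km = 2.11 km.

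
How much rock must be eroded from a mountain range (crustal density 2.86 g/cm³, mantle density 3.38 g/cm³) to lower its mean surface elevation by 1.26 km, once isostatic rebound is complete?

8.19 km

Net drop Δ = e − u = e − e ρ_c/ρ_m = e (ρ_m − ρ_c)/ρ_m.
e = Δ ρ_m/(ρ_m − ρ_c) = 1.26 km × 3.38/0.52 = 8.19 km.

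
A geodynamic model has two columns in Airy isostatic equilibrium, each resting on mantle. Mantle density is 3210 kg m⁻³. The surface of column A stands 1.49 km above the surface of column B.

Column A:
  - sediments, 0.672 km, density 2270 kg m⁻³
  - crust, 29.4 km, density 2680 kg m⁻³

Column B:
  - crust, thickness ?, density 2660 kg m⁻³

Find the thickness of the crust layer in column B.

Take the compensation level at the base of the deeper column (depth z_c below the surface of column A) and equate Σ ρ_i t_i down to z_c; mantle fills any gap and the z_c terms cancel.
Column A: 0.672×2270 + 29.4×2680 + (z_c − 30.072)×3210
Column B: 1.49×0 + x×2660 + (z_c − 1.49 − 0 − x)×3210
The z_c×3210 term appears on both sides and cancels. Collect the known terms of each column as K = Σ(ρt)_known − 3210 × (depth of known layers): K_A = 80317.44 − 3210×30.072 = −16213.68; K_B = 0 − 3210×(1.49 + 0) = −4782.9.
Balance: K_A = K_B − x×(3210 − 2660), so x = (K_B − K_A)/(3210 − 2660) = 11430.8/550 = 20.8 km.

20.8 km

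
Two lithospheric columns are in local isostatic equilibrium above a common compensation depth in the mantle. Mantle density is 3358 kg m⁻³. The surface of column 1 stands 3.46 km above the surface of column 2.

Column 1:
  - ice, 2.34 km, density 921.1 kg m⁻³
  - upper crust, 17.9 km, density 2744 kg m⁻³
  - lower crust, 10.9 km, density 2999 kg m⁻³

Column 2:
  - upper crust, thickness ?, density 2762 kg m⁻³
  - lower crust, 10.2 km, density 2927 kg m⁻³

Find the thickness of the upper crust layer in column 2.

7.7 km

Take the compensation level at the base of the deeper column (depth z_c below the surface of column 1) and equate Σ ρ_i t_i down to z_c; mantle fills any gap and the z_c terms cancel.
Column 1: 2.34×921.1 + 17.9×2744 + 10.9×2999 + (z_c − 31.14)×3358
Column 2: 3.46×0 + x×2762 + 10.2×2927 + (z_c − 3.46 − 10.2 − x)×3358
The z_c×3358 term appears on both sides and cancels. Collect the known terms of each column as K = Σ(ρt)_known − 3358 × (depth of known layers): K_1 = 83962.074 − 3358×31.14 = −20606.046; K_2 = 29855.4 − 3358×(3.46 + 10.2) = −16014.88.
Balance: K_1 = K_2 − x×(3358 − 2762), so x = (K_2 − K_1)/(3358 − 2762) = 4591.17/596 = 7.7 km.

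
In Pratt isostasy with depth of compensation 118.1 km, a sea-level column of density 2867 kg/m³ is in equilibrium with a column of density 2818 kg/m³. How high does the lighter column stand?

2.05 km

ρ_ref D = ρ (D + h) → h = D (ρ_ref − ρ)/ρ.
h = 118.1 km × (2867 − 2818)/2818 = 2.05 km.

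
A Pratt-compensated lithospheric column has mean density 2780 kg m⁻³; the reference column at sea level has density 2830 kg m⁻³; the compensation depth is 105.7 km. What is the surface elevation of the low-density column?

ρ_ref D = ρ (D + h) → h = D (ρ_ref − ρ)/ρ.
h = 105.7 km × (2830 − 2780)/2780 = 1.9 km.

1.9 km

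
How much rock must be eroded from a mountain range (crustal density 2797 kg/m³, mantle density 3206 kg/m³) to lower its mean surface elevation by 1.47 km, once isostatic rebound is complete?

Net drop Δ = e − u = e − e ρ_c/ρ_m = e (ρ_m − ρ_c)/ρ_m.
e = Δ ρ_m/(ρ_m − ρ_c) = 1.47 km × 3206/409 = 11.5 km.

11.5 km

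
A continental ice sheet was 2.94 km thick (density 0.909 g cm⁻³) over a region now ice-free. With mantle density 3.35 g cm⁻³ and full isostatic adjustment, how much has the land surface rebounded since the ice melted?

Removing the load lets mantle flow back in; uplift u satisfies ρ_ice t = ρ_m u.
u = t ρ_ice/ρ_m = 2.94 km × 0.909/3.35 = 0.798 km.

0.798 km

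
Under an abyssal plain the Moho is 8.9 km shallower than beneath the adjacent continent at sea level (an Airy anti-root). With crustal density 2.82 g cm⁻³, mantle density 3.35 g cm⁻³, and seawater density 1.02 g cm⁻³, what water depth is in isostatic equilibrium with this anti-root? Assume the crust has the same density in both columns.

2.62 km

Replacing a thickness d of crust by seawater at the top must be balanced by replacing crust with mantle at the base: d (ρ_c − ρ_w) = a (ρ_m − ρ_c).
d = a (ρ_m − ρ_c)/(ρ_c − ρ_w) = 8.9 km × 0.53/1.8 = 2.62 km.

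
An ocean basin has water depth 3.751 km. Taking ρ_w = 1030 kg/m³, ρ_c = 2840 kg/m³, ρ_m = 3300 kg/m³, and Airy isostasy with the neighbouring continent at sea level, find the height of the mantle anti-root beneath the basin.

14.8 km

Isostatic balance requires: replacing crust with seawater at the top is compensated by replacing crust with mantle at the base: d (ρ_c − ρ_w) = a (ρ_m − ρ_c).
a = d (ρ_c − ρ_w)/(ρ_m − ρ_c) = 3.751 km × 1810/460 = 14.8 km.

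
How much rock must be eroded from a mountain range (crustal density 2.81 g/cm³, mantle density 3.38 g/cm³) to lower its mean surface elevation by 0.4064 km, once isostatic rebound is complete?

2.41 km

Net drop Δ = e − u = e − e ρ_c/ρ_m = e (ρ_m − ρ_c)/ρ_m.
e = Δ ρ_m/(ρ_m − ρ_c) = 0.4064 km × 3.38/0.57 = 2.41 km.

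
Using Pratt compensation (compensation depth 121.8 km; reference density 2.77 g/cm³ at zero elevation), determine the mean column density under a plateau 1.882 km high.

2.73 g/cm³

Pratt balance: ρ_ref D = ρ (D + h).
ρ = ρ_ref D/(D + h) = 2.77 × 121.8 km/(121.8 km + 1.882 km) = 2.73 g/cm³.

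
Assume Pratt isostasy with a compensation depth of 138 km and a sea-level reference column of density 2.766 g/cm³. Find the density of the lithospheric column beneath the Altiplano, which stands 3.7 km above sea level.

2.69 g/cm³

Pratt balance: ρ_ref D = ρ (D + h).
ρ = ρ_ref D/(D + h) = 2.766 × 138 km/(138 km + 3.7 km) = 2.69 g/cm³.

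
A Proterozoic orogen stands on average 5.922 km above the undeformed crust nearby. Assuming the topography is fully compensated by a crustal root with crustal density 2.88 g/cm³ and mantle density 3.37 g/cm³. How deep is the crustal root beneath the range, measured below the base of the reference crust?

By Archimedes' principle applied to the lithosphere: the weight of the topography is balanced by the buoyancy of the root, ρ_c h = (ρ_m − ρ_c) r.
r = h · ρ_c / (ρ_m − ρ_c) = 5.922 km × 2.88 / (3.37 − 2.88) = 34.8 km.

34.8 km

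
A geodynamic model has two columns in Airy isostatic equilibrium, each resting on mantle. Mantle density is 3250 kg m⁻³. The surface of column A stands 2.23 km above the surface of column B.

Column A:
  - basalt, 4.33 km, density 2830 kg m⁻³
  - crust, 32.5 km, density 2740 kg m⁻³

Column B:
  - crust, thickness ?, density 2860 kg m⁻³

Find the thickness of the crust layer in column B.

28.6 km

Take the compensation level at the base of the deeper column (depth z_c below the surface of column A) and equate Σ ρ_i t_i down to z_c; mantle fills any gap and the z_c terms cancel.
Column A: 4.33×2830 + 32.5×2740 + (z_c − 36.83)×3250
Column B: 2.23×0 + x×2860 + (z_c − 2.23 − 0 − x)×3250
The z_c×3250 term appears on both sides and cancels. Collect the known terms of each column as K = Σ(ρt)_known − 3250 × (depth of known layers): K_A = 101303.9 − 3250×36.83 = −18393.6; K_B = 0 − 3250×(2.23 + 0) = −7247.5.
Balance: K_A = K_B − x×(3250 − 2860), so x = (K_B − K_A)/(3250 − 2860) = 11146.1/390 = 28.6 km.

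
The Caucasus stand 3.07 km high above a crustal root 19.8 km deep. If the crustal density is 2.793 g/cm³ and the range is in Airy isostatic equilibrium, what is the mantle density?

3.23 g/cm³

Airy balance: ρ_c h = (ρ_m − ρ_c) r → ρ_m = ρ_c (1 + h/r).
ρ_m = 2.793 × (1 + 3.07 km/19.8 km) = 3.23 g/cm³.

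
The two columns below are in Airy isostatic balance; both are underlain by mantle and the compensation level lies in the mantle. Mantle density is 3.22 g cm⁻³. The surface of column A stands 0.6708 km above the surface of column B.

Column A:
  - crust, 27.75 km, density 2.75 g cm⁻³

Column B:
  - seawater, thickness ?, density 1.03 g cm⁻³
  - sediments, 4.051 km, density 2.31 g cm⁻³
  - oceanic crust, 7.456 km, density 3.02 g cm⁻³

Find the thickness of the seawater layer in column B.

Take the compensation level at the base of the deeper column (depth z_c below the surface of column A) and equate Σ ρ_i t_i down to z_c; mantle fills any gap and the z_c terms cancel.
Column A: 27.75×2.75 + (z_c − 27.75)×3.22
Column B: 0.6708×0 + x×1.03 + 4.051×2.31 + 7.456×3.02 + (z_c − 0.6708 − 11.507 − x)×3.22
The z_c×3.22 term appears on both sides and cancels. Collect the known terms of each column as K = Σ(ρt)_known − 3.22 × (depth of known layers): K_A = 76.3125 − 3.22×27.75 = −13.0425; K_B = 31.87493 − 3.22×(0.6708 + 11.507) = −7.337586.
Balance: K_A = K_B − x×(3.22 − 1.03), so x = (K_B − K_A)/(3.22 − 1.03) = 5.70491/2.19 = 2.6 km.

2.6 km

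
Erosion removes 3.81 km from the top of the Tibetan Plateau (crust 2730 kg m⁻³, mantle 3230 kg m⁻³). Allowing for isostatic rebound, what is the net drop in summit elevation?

Rebound u = e ρ_c/ρ_m = 3.81 km × 2730/3230 = 3.22 km.
Net surface drop = e − u = 3.81 km − 3.22 km = e (ρ_m − ρ_c)/ρ_m = 0.59 km.

0.59 km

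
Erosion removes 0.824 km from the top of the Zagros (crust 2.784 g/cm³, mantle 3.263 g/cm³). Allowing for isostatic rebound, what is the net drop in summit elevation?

0.121 km

Rebound u = e ρ_c/ρ_m = 0.824 km × 2.784/3.263 = 0.703 km.
Net surface drop = e − u = 0.824 km − 0.703 km = e (ρ_m − ρ_c)/ρ_m = 0.121 km.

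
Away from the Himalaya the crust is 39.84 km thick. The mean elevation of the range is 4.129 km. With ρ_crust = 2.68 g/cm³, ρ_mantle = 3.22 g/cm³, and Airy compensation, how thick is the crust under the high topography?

64.5 km

Root depth r = h ρ_c / (ρ_m − ρ_c) = 4.129 km × 2.68 / 0.54 = 20.49 km.
Total thickness = T + h + r = 39.84 km + 4.129 km + 20.49 km = 64.5 km.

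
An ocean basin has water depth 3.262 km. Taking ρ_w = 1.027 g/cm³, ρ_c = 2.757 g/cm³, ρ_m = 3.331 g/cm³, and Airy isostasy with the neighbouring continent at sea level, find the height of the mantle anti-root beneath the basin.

Isostatic balance requires: replacing crust with seawater at the top is compensated by replacing crust with mantle at the base: d (ρ_c − ρ_w) = a (ρ_m − ρ_c).
a = d (ρ_c − ρ_w)/(ρ_m − ρ_c) = 3.262 km × 1.73/0.574 = 9.83 km.

9.83 km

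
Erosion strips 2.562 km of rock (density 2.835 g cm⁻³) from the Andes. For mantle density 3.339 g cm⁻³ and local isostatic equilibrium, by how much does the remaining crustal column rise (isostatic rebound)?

2.18 km

Unloading: uplift u = e ρ_c/ρ_m = 2.562 km × 2.835/3.339 = 2.18 km.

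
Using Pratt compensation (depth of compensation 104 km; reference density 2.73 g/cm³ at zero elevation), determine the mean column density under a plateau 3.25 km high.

Pratt balance: ρ_ref D = ρ (D + h).
ρ = ρ_ref D/(D + h) = 2.73 × 104 km/(104 km + 3.25 km) = 2.65 g/cm³.

2.65 g/cm³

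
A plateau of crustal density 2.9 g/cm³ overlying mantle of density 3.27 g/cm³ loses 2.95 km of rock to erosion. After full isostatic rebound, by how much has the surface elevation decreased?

0.334 km

Rebound u = e ρ_c/ρ_m = 2.95 km × 2.9/3.27 = 2.616 km.
Net surface drop = e − u = 2.95 km − 2.616 km = e (ρ_m − ρ_c)/ρ_m = 0.334 km.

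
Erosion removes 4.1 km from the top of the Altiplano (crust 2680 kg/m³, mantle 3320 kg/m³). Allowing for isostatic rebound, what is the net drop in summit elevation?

0.79 km

Rebound u = e ρ_c/ρ_m = 4.1 km × 2680/3320 = 3.31 km.
Net surface drop = e − u = 4.1 km − 3.31 km = e (ρ_m − ρ_c)/ρ_m = 0.79 km.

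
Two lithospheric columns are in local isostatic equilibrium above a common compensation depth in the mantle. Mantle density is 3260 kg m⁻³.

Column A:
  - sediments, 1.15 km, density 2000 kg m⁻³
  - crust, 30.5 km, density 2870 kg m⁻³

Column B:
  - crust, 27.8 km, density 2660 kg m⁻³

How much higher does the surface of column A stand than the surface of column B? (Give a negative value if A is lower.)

−1.02 km

For any compensation level in the mantle, the mantle terms cancel and isostasy reduces to e = (Σt_A − Σt_B) − (Σ(ρt)_A − Σ(ρt)_B) / ρ_m.
Σt_A = 31.65 km; Σt_B = 27.8 km; Σ(ρt)_A = 89835; Σ(ρt)_B = 73948 (in km·kg m⁻³).
e = (31.65 − 27.8) − (89835 − 73948) / 3260 = −1.02 km.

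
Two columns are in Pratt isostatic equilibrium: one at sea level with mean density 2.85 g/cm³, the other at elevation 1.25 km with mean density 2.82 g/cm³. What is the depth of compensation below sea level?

118 km

ρ_ref D = ρ (D + h) → D (ρ_ref − ρ) = ρ h.
D = ρ h/(ρ_ref − ρ) = 2.82 × 1.25 km/(2.85 − 2.82) = 118 km.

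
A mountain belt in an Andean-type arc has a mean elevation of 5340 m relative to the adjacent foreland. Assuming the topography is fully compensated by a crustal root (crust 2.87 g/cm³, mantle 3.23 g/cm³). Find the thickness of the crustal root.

In Airy isostatic equilibrium: the weight of the topography is balanced by the buoyancy of the root, ρ_c h = (ρ_m − ρ_c) r.
r = h · ρ_c / (ρ_m − ρ_c) = 5340 m × 2.87 / (3.23 − 2.87) = 42600 m.

42600 m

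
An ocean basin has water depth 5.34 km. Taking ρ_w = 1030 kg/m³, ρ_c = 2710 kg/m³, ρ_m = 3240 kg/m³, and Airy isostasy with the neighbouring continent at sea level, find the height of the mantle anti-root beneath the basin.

In Airy isostatic equilibrium: replacing crust with seawater at the top is compensated by replacing crust with mantle at the base: d (ρ_c − ρ_w) = a (ρ_m − ρ_c).
a = d (ρ_c − ρ_w)/(ρ_m − ρ_c) = 5.34 km × 1680/530 = 16.9 km.

16.9 km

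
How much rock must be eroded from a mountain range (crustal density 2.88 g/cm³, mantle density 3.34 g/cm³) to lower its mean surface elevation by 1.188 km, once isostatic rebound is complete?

Net drop Δ = e − u = e − e ρ_c/ρ_m = e (ρ_m − ρ_c)/ρ_m.
e = Δ ρ_m/(ρ_m − ρ_c) = 1.188 km × 3.34/0.46 = 8.63 km.

8.63 km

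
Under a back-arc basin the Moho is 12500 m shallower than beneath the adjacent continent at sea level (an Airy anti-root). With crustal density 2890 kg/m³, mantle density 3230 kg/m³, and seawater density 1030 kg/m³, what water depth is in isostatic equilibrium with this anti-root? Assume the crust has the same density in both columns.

Replacing a thickness d of crust by seawater at the top must be balanced by replacing crust with mantle at the base: d (ρ_c − ρ_w) = a (ρ_m − ρ_c).
d = a (ρ_m − ρ_c)/(ρ_c − ρ_w) = 12500 m × 340/1860 = 2280 m.

2280 m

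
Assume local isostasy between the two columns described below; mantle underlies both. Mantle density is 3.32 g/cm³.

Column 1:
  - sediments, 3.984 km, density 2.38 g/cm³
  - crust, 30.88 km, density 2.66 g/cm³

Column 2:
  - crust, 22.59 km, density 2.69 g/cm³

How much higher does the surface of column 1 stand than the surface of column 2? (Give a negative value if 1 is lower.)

For any compensation level in the mantle, the mantle terms cancel and isostasy reduces to e = (Σt_1 − Σt_2) − (Σ(ρt)_1 − Σ(ρt)_2) / ρ_m.
Σt_1 = 34.864 km; Σt_2 = 22.59 km; Σ(ρt)_1 = 91.62272; Σ(ρt)_2 = 60.7671 (in km·g/cm³).
e = (34.864 − 22.59) − (91.62272 − 60.7671) / 3.32 = 2.98 km.

2.98 km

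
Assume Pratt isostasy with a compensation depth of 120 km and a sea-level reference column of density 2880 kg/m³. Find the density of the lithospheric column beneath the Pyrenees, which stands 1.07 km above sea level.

Pratt balance: ρ_ref D = ρ (D + h).
ρ = ρ_ref D/(D + h) = 2880 × 120 km/(120 km + 1.07 km) = 2850 kg/m³.

2850 kg/m³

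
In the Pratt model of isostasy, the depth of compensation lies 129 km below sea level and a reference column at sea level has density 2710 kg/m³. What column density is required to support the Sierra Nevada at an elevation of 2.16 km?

2670 kg/m³

Pratt balance: ρ_ref D = ρ (D + h).
ρ = ρ_ref D/(D + h) = 2710 × 129 km/(129 km + 2.16 km) = 2670 kg/m³.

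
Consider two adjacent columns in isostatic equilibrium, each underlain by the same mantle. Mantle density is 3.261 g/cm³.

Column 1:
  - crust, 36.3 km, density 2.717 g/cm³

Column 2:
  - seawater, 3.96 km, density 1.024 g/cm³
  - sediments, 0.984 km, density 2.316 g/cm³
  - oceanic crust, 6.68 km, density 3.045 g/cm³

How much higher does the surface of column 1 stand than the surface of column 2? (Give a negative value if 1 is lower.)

2.61 km

For any compensation level in the mantle, the mantle terms cancel and isostasy reduces to e = (Σt_1 − Σt_2) − (Σ(ρt)_1 − Σ(ρt)_2) / ρ_m.
Σt_1 = 36.3 km; Σt_2 = 11.624 km; Σ(ρt)_1 = 98.6271; Σ(ρt)_2 = 26.674584 (in km·g/cm³).
e = (36.3 − 11.624) − (98.6271 − 26.674584) / 3.261 = 2.61 km.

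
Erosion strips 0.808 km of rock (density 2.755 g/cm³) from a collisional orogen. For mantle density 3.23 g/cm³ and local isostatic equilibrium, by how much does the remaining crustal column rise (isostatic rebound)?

Unloading: uplift u = e ρ_c/ρ_m = 0.808 km × 2.755/3.23 = 0.689 km.

0.689 km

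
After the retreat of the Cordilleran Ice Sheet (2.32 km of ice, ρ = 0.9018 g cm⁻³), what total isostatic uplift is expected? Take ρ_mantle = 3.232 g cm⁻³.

Removing the load lets mantle flow back in; uplift u satisfies ρ_ice t = ρ_m u.
u = t ρ_ice/ρ_m = 2.32 km × 0.9018/3.232 = 0.647 km.

0.647 km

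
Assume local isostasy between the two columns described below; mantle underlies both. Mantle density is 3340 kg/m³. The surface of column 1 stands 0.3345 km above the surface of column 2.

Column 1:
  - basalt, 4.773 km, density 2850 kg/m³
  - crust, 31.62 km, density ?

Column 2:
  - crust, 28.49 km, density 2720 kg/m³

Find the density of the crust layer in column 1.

Take the compensation level at the base of the deeper column (depth z_c below the surface of column 1) and equate Σ ρ_i t_i down to z_c; mantle fills any gap and the z_c terms cancel.
Column 1: 4.773×2850 + 31.62×ρ + (z_c − 36.393)×3340
Column 2: 0.3345×0 + 28.49×2720 + (z_c − 0.3345 − 28.49)×3340
The z_c×3340 term appears on both sides and cancels. Collect the known terms of each column as K = Σ(ρt)_known − 3340 × (depth of known layers): K_1 = 13603.05 − 3340×36.393 = −107949.57; K_2 = 77492.8 − 3340×(0.3345 + 28.49) = −18781.03.
Balance: K_1 + 31.62×ρ = K_2, so ρ = (K_2 − K_1)/31.62 = 89168.5/31.62 = 2820 kg/m³.

2820 kg/m³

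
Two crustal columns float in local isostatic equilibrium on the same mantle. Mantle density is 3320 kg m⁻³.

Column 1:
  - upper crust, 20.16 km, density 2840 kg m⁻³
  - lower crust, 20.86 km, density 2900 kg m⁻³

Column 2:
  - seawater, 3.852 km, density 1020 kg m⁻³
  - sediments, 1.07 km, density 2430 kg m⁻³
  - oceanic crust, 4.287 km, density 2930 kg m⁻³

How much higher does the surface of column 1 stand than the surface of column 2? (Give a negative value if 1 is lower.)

2.09 km

For any compensation level in the mantle, the mantle terms cancel and isostasy reduces to e = (Σt_1 − Σt_2) − (Σ(ρt)_1 − Σ(ρt)_2) / ρ_m.
Σt_1 = 41.02 km; Σt_2 = 9.209 km; Σ(ρt)_1 = 117748.4; Σ(ρt)_2 = 19090.05 (in km·kg m⁻³).
e = (41.02 − 9.209) − (117748.4 − 19090.05) / 3320 = 2.09 km.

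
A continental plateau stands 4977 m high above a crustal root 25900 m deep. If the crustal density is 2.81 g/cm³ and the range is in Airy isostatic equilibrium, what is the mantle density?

Airy balance: ρ_c h = (ρ_m − ρ_c) r → ρ_m = ρ_c (1 + h/r).
ρ_m = 2.81 × (1 + 4977 m/25900 m) = 3.35 g/cm³.

3.35 g/cm³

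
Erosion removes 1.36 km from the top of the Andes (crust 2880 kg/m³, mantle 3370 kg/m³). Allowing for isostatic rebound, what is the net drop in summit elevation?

0.198 km

Rebound u = e ρ_c/ρ_m = 1.36 km × 2880/3370 = 1.162 km.
Net surface drop = e − u = 1.36 km − 1.162 km = e (ρ_m − ρ_c)/ρ_m = 0.198 km.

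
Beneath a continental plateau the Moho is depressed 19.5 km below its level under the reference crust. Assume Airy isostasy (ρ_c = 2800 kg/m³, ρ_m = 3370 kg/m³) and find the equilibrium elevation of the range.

By Archimedes' principle applied to the lithosphere: ρ_c h = (ρ_m − ρ_c) r.
h = r (ρ_m − ρ_c) / ρ_c = 19.5 km × (3370 − 2800) / 2800 = 3.97 km.

3.97 km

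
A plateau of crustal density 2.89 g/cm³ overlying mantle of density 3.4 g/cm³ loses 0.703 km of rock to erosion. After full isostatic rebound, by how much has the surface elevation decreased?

0.105 km

Rebound u = e ρ_c/ρ_m = 0.703 km × 2.89/3.4 = 0.5975 km.
Net surface drop = e − u = 0.703 km − 0.5975 km = e (ρ_m − ρ_c)/ρ_m = 0.105 km.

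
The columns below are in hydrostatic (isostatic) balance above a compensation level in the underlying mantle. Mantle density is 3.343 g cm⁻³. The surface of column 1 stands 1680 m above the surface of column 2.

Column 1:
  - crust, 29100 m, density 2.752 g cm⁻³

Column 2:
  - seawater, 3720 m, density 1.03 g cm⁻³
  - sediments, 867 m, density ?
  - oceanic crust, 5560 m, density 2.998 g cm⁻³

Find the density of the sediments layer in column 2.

Take the compensation level at the base of the deeper column (depth z_c below the surface of column 1) and equate Σ ρ_i t_i down to z_c; mantle fills any gap and the z_c terms cancel.
Column 1: 29100×2.752 + (z_c − 29100)×3.343
Column 2: 1680×0 + 3720×1.03 + 867×ρ + 5560×2.998 + (z_c − 1680 − 10147)×3.343
The z_c×3.343 term appears on both sides and cancels. Collect the known terms of each column as K = Σ(ρt)_known − 3.343 × (depth of known layers): K_1 = 80083.2 − 3.343×29100 = −17198.1; K_2 = 20500.48 − 3.343×(1680 + 10147) = −19037.181.
Balance: K_1 = K_2 + 867×ρ, so ρ = (K_1 − K_2)/867 = 1839.08/867 = 2.12 g cm⁻³.

2.12 g cm⁻³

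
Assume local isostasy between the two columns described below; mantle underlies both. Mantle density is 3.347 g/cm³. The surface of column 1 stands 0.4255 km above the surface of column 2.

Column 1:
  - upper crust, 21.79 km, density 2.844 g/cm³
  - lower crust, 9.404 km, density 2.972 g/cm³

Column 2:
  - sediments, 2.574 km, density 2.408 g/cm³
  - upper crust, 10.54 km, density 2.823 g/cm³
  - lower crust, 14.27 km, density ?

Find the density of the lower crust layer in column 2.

Take the compensation level at the base of the deeper column (depth z_c below the surface of column 1) and equate Σ ρ_i t_i down to z_c; mantle fills any gap and the z_c terms cancel.
Column 1: 21.79×2.844 + 9.404×2.972 + (z_c − 31.194)×3.347
Column 2: 0.4255×0 + 2.574×2.408 + 10.54×2.823 + 14.27×ρ + (z_c − 0.4255 − 27.384)×3.347
The z_c×3.347 term appears on both sides and cancels. Collect the known terms of each column as K = Σ(ρt)_known − 3.347 × (depth of known layers): K_1 = 89.919448 − 3.347×31.194 = −14.48687; K_2 = 35.952612 − 3.347×(0.4255 + 27.384) = −57.1257845.
Balance: K_1 = K_2 + 14.27×ρ, so ρ = (K_1 − K_2)/14.27 = 42.6389/14.27 = 2.99 g/cm³.

2.99 g/cm³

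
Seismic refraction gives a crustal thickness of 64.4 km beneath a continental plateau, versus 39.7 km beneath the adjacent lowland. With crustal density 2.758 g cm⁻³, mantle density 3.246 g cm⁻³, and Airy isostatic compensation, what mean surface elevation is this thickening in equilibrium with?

Excess crust Δ = 64.4 km − 39.7 km = 24.7 km, split between elevation h and root r with h + r = Δ.
Airy balance ρ_c h = (ρ_m − ρ_c) r gives r = h ρ_c/(ρ_m − ρ_c), so h (1 + ρ_c/(ρ_m − ρ_c)) = Δ, i.e. h = Δ (ρ_m − ρ_c)/ρ_m.
h = 24.7 km × 0.488/3.246 = 3.71 km.

3.71 km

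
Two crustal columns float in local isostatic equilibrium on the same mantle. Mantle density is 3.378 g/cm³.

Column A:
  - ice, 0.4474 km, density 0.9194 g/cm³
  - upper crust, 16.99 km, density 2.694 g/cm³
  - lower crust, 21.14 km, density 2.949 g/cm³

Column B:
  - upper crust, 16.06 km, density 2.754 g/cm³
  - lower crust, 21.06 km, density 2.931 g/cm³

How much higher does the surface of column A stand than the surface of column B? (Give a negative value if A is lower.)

For any compensation level in the mantle, the mantle terms cancel and isostasy reduces to e = (Σt_A − Σt_B) − (Σ(ρt)_A − Σ(ρt)_B) / ρ_m.
Σt_A = 38.5774 km; Σt_B = 37.12 km; Σ(ρt)_A = 108.52426; Σ(ρt)_B = 105.9561 (in km·g/cm³).
e = (38.5774 − 37.12) − (108.52426 − 105.9561) / 3.378 = 0.697 km.

0.697 km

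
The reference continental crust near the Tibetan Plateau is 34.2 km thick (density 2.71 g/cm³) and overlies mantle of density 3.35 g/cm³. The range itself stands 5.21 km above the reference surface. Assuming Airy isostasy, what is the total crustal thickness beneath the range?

Root depth r = h ρ_c / (ρ_m − ρ_c) = 5.21 km × 2.71 / 0.64 = 22.06 km.
Total thickness = T + h + r = 34.2 km + 5.21 km + 22.06 km = 61.5 km.

61.5 km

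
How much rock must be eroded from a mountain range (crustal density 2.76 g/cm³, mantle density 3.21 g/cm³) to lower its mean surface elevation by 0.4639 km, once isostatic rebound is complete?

Net drop Δ = e − u = e − e ρ_c/ρ_m = e (ρ_m − ρ_c)/ρ_m.
e = Δ ρ_m/(ρ_m − ρ_c) = 0.4639 km × 3.21/0.45 = 3.31 km.

3.31 km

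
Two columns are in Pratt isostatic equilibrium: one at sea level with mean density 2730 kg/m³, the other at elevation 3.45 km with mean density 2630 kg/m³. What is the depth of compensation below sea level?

90.7 km

ρ_ref D = ρ (D + h) → D (ρ_ref − ρ) = ρ h.
D = ρ h/(ρ_ref − ρ) = 2630 × 3.45 km/(2730 − 2630) = 90.7 km.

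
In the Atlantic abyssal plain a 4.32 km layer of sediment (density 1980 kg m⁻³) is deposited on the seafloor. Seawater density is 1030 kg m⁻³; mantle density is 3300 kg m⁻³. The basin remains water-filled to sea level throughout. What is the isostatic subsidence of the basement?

1.81 km

Submarine loading: the sediment displaces seawater, and the subsidence is in turn flooded, so s (ρ_m − ρ_w) = t (ρ_sed − ρ_w).
s = 4.32 km × (1980 − 1030) / (3300 − 1030) = 1.81 km.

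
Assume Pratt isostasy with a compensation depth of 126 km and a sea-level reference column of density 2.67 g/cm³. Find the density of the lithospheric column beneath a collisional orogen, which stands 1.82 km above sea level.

2.63 g/cm³

Pratt balance: ρ_ref D = ρ (D + h).
ρ = ρ_ref D/(D + h) = 2.67 × 126 km/(126 km + 1.82 km) = 2.63 g/cm³.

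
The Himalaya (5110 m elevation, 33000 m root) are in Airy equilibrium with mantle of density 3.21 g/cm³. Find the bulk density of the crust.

2.78 g/cm³

ρ_c h = (ρ_m − ρ_c) r → ρ_c (h + r) = ρ_m r → ρ_c = ρ_m r / (h + r).
ρ_c = 3.21 × 33000 m / (5110 m + 33000 m) = 2.78 g/cm³.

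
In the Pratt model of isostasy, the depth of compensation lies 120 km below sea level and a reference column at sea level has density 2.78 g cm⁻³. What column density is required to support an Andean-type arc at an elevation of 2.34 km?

2.73 g cm⁻³

Pratt balance: ρ_ref D = ρ (D + h).
ρ = ρ_ref D/(D + h) = 2.78 × 120 km/(120 km + 2.34 km) = 2.73 g cm⁻³.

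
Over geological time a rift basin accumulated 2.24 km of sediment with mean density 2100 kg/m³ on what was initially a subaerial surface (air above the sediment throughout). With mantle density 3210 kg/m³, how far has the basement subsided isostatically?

1.47 km

Subaerial load: s = t ρ_sed / ρ_m = 2.24 km × 2100/3210 = 1.47 km.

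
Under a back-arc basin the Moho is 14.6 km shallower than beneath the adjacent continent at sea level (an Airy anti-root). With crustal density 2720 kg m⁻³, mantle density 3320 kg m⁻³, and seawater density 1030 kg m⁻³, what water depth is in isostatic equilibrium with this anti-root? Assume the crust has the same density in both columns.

5.18 km

Replacing a thickness d of crust by seawater at the top must be balanced by replacing crust with mantle at the base: d (ρ_c − ρ_w) = a (ρ_m − ρ_c).
d = a (ρ_m − ρ_c)/(ρ_c − ρ_w) = 14.6 km × 600/1690 = 5.18 km.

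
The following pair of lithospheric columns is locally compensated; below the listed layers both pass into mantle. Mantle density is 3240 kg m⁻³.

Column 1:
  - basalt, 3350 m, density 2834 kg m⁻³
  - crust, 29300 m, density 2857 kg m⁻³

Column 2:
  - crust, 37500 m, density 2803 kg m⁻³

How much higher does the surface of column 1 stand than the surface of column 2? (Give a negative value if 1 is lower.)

For any compensation level in the mantle, the mantle terms cancel and isostasy reduces to e = (Σt_1 − Σt_2) − (Σ(ρt)_1 − Σ(ρt)_2) / ρ_m.
Σt_1 = 32650 m; Σt_2 = 37500 m; Σ(ρt)_1 = 93204000; Σ(ρt)_2 = 105112500 (in m·kg m⁻³).
e = (32650 − 37500) − (93204000 − 105112500) / 3240 = −1170 m.

−1170 m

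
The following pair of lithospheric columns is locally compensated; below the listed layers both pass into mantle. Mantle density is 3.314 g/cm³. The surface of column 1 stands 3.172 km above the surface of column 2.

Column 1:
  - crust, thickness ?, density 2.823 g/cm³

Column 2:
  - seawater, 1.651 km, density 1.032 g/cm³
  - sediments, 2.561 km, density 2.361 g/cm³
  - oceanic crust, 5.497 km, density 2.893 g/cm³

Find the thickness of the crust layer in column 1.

38.8 km

Take the compensation level at the base of the deeper column (depth z_c below the surface of column 1) and equate Σ ρ_i t_i down to z_c; mantle fills any gap and the z_c terms cancel.
Column 1: x×2.823 + (z_c − 0 − x)×3.314
Column 2: 3.172×0 + 1.651×1.032 + 2.561×2.361 + 5.497×2.893 + (z_c − 3.172 − 9.709)×3.314
The z_c×3.314 term appears on both sides and cancels. Collect the known terms of each column as K = Σ(ρt)_known − 3.314 × (depth of known layers): K_1 = 0 − 3.314×0 = 0; K_2 = 23.653174 − 3.314×(3.172 + 9.709) = −19.03446.
Balance: K_1 − x×(3.314 − 2.823) = K_2, so x = (K_1 − K_2)/(3.314 − 2.823) = 19.0345/0.491 = 38.8 km.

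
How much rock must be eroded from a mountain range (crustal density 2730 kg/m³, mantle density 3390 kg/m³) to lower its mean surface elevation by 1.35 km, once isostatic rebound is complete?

Net drop Δ = e − u = e − e ρ_c/ρ_m = e (ρ_m − ρ_c)/ρ_m.
e = Δ ρ_m/(ρ_m − ρ_c) = 1.35 km × 3390/660 = 6.93 km.

6.93 km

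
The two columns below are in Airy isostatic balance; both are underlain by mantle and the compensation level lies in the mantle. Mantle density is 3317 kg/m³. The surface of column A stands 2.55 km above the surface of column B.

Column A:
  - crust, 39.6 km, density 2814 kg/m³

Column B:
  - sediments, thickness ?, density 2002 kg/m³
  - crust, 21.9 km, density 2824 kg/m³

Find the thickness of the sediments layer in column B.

0.505 km

Take the compensation level at the base of the deeper column (depth z_c below the surface of column A) and equate Σ ρ_i t_i down to z_c; mantle fills any gap and the z_c terms cancel.
Column A: 39.6×2814 + (z_c − 39.6)×3317
Column B: 2.55×0 + x×2002 + 21.9×2824 + (z_c − 2.55 − 21.9 − x)×3317
The z_c×3317 term appears on both sides and cancels. Collect the known terms of each column as K = Σ(ρt)_known − 3317 × (depth of known layers): K_A = 111434.4 − 3317×39.6 = −19918.8; K_B = 61845.6 − 3317×(2.55 + 21.9) = −19255.05.
Balance: K_A = K_B − x×(3317 − 2002), so x = (K_B − K_A)/(3317 − 2002) = 663.75/1315 = 0.505 km.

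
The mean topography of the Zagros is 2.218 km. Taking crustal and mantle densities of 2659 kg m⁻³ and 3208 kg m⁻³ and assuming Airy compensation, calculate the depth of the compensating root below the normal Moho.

Equating mass per unit area of the two columns: the weight of the topography is balanced by the buoyancy of the root, ρ_c h = (ρ_m − ρ_c) r.
r = h · ρ_c / (ρ_m − ρ_c) = 2.218 km × 2659 / (3208 − 2659) = 10.7 km.

10.7 km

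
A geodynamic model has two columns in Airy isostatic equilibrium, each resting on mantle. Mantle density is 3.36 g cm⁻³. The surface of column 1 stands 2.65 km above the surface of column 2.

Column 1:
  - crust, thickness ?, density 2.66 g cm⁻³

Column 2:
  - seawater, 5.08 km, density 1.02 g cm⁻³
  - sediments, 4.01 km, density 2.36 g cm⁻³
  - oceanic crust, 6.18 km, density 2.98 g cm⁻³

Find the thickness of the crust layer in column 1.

Take the compensation level at the base of the deeper column (depth z_c below the surface of column 1) and equate Σ ρ_i t_i down to z_c; mantle fills any gap and the z_c terms cancel.
Column 1: x×2.66 + (z_c − 0 − x)×3.36
Column 2: 2.65×0 + 5.08×1.02 + 4.01×2.36 + 6.18×2.98 + (z_c − 2.65 − 15.27)×3.36
The z_c×3.36 term appears on both sides and cancels. Collect the known terms of each column as K = Σ(ρt)_known − 3.36 × (depth of known layers): K_1 = 0 − 3.36×0 = 0; K_2 = 33.0616 − 3.36×(2.65 + 15.27) = −27.1496.
Balance: K_1 − x×(3.36 − 2.66) = K_2, so x = (K_1 − K_2)/(3.36 − 2.66) = 27.1496/0.7 = 38.8 km.

38.8 km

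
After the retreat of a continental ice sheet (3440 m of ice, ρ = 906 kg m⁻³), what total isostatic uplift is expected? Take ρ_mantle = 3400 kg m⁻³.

Removing the load lets mantle flow back in; uplift u satisfies ρ_ice t = ρ_m u.
u = t ρ_ice/ρ_m = 3440 m × 906/3400 = 917 m.

917 m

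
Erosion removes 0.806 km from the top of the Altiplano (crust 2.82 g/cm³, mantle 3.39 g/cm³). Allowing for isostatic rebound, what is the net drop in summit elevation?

Rebound u = e ρ_c/ρ_m = 0.806 km × 2.82/3.39 = 0.6705 km.
Net surface drop = e − u = 0.806 km − 0.6705 km = e (ρ_m − ρ_c)/ρ_m = 0.136 km.

0.136 km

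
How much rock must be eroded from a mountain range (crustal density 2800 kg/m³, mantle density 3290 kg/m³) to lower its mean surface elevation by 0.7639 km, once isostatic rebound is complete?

5.13 km

Net drop Δ = e − u = e − e ρ_c/ρ_m = e (ρ_m − ρ_c)/ρ_m.
e = Δ ρ_m/(ρ_m − ρ_c) = 0.7639 km × 3290/490 = 5.13 km.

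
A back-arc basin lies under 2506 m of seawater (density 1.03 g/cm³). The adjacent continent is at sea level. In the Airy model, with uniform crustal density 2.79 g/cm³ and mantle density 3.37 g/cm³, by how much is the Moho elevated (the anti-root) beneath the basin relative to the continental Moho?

Balancing pressure at the compensation depth: replacing crust with seawater at the top is compensated by replacing crust with mantle at the base: d (ρ_c − ρ_w) = a (ρ_m − ρ_c).
a = d (ρ_c − ρ_w)/(ρ_m − ρ_c) = 2506 m × 1.76/0.58 = 7600 m.

7600 m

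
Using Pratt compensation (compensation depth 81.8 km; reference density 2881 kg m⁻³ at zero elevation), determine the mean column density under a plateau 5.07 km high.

2710 kg m⁻³

Pratt balance: ρ_ref D = ρ (D + h).
ρ = ρ_ref D/(D + h) = 2881 × 81.8 km/(81.8 km + 5.07 km) = 2710 kg m⁻³.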